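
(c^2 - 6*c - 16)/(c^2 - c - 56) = (c + 2)/(c + 7)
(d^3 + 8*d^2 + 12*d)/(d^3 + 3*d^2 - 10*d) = (d^2 + 8*d + 12)/(d^2 + 3*d - 10)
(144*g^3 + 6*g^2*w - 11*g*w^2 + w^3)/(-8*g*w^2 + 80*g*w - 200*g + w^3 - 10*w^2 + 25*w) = (-18*g^2 - 3*g*w + w^2)/(w^2 - 10*w + 25)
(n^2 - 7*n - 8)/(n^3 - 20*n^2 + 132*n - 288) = (n + 1)/(n^2 - 12*n + 36)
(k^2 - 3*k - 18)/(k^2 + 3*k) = (k - 6)/k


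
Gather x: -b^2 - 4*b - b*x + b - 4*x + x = -b^2 - 3*b + x*(-b - 3)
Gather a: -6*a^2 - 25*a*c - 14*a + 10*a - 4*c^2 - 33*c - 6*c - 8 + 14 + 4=-6*a^2 + a*(-25*c - 4) - 4*c^2 - 39*c + 10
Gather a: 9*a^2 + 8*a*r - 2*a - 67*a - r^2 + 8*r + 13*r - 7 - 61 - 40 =9*a^2 + a*(8*r - 69) - r^2 + 21*r - 108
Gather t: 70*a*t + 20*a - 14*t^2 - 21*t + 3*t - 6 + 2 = 20*a - 14*t^2 + t*(70*a - 18) - 4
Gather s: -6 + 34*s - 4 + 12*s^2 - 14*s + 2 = 12*s^2 + 20*s - 8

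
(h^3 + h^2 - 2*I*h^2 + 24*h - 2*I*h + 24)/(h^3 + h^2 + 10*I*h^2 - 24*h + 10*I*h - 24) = (h - 6*I)/(h + 6*I)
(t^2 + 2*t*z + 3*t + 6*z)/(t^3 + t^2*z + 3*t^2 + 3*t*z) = (t + 2*z)/(t*(t + z))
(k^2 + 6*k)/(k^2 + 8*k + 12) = k/(k + 2)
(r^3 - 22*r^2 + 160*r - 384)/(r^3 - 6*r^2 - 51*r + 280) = (r^2 - 14*r + 48)/(r^2 + 2*r - 35)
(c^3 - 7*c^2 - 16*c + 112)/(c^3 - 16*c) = (c - 7)/c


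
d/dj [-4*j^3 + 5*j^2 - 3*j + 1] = -12*j^2 + 10*j - 3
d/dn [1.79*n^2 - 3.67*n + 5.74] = 3.58*n - 3.67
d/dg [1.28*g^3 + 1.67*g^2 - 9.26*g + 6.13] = 3.84*g^2 + 3.34*g - 9.26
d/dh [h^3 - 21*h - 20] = 3*h^2 - 21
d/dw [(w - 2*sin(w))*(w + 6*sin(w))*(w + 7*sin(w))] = 11*w^2*cos(w) + 3*w^2 + 22*w*sin(w) + 16*w*sin(2*w) - 252*sin(w)^2*cos(w) + 16*sin(w)^2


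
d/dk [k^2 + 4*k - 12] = 2*k + 4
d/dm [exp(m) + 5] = exp(m)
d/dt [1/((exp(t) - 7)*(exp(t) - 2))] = (9 - 2*exp(t))*exp(t)/(exp(4*t) - 18*exp(3*t) + 109*exp(2*t) - 252*exp(t) + 196)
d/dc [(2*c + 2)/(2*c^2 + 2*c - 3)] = 2*(2*c^2 + 2*c - 2*(c + 1)*(2*c + 1) - 3)/(2*c^2 + 2*c - 3)^2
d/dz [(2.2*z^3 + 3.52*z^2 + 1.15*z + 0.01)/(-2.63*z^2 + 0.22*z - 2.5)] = (-5.786*z^4 + 0.968*z^3 - 12.7011*z^2 - 17.5474*z - 2.8772)/(6.9169*z^4 - 1.1572*z^3 + 13.1984*z^2 - 1.1*z + 6.25)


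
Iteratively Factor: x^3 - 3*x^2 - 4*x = (x)*(x^2 - 3*x - 4) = x*(x + 1)*(x - 4)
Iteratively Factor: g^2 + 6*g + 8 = (g + 4)*(g + 2)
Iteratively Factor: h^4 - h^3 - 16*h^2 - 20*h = (h)*(h^3 - h^2 - 16*h - 20) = h*(h + 2)*(h^2 - 3*h - 10) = h*(h - 5)*(h + 2)*(h + 2)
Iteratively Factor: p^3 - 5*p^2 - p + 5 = (p - 1)*(p^2 - 4*p - 5) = (p - 5)*(p - 1)*(p + 1)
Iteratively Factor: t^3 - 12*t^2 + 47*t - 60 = (t - 3)*(t^2 - 9*t + 20) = (t - 5)*(t - 3)*(t - 4)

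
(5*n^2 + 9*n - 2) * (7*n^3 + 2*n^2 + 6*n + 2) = 35*n^5 + 73*n^4 + 34*n^3 + 60*n^2 + 6*n - 4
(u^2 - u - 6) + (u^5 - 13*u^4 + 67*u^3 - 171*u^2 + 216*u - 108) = u^5 - 13*u^4 + 67*u^3 - 170*u^2 + 215*u - 114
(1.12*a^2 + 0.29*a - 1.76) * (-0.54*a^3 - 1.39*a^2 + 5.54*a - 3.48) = -0.6048*a^5 - 1.7134*a^4 + 6.7521*a^3 + 0.155399999999999*a^2 - 10.7596*a + 6.1248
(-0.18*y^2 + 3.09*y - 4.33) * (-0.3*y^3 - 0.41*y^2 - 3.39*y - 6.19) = 0.054*y^5 - 0.8532*y^4 + 0.6423*y^3 - 7.5856*y^2 - 4.4484*y + 26.8027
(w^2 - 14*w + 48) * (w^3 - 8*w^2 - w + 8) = w^5 - 22*w^4 + 159*w^3 - 362*w^2 - 160*w + 384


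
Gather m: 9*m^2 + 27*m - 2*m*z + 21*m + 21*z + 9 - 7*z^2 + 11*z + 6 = 9*m^2 + m*(48 - 2*z) - 7*z^2 + 32*z + 15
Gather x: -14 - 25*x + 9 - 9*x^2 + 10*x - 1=-9*x^2 - 15*x - 6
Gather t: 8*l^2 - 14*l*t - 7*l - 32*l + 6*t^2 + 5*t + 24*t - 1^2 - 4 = 8*l^2 - 39*l + 6*t^2 + t*(29 - 14*l) - 5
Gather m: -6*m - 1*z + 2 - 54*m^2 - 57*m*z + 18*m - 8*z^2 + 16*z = -54*m^2 + m*(12 - 57*z) - 8*z^2 + 15*z + 2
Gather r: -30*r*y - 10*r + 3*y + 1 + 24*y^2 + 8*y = r*(-30*y - 10) + 24*y^2 + 11*y + 1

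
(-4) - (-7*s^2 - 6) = 7*s^2 + 2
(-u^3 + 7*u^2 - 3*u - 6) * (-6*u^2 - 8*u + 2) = 6*u^5 - 34*u^4 - 40*u^3 + 74*u^2 + 42*u - 12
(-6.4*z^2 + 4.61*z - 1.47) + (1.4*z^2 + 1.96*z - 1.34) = -5.0*z^2 + 6.57*z - 2.81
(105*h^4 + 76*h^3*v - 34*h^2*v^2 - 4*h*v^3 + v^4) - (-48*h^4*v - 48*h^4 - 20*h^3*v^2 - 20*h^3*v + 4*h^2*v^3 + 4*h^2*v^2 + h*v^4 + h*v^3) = 48*h^4*v + 153*h^4 + 20*h^3*v^2 + 96*h^3*v - 4*h^2*v^3 - 38*h^2*v^2 - h*v^4 - 5*h*v^3 + v^4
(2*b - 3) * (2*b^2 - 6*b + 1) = 4*b^3 - 18*b^2 + 20*b - 3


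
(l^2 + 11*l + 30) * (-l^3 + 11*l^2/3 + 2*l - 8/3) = -l^5 - 22*l^4/3 + 37*l^3/3 + 388*l^2/3 + 92*l/3 - 80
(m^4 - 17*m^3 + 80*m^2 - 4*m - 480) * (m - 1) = m^5 - 18*m^4 + 97*m^3 - 84*m^2 - 476*m + 480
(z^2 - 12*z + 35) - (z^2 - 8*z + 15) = 20 - 4*z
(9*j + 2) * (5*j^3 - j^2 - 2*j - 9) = 45*j^4 + j^3 - 20*j^2 - 85*j - 18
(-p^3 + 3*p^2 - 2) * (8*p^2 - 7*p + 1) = -8*p^5 + 31*p^4 - 22*p^3 - 13*p^2 + 14*p - 2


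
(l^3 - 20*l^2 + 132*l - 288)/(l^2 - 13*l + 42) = (l^2 - 14*l + 48)/(l - 7)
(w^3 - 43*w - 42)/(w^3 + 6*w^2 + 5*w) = (w^2 - w - 42)/(w*(w + 5))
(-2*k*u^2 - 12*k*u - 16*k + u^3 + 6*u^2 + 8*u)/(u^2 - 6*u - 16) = (-2*k*u - 8*k + u^2 + 4*u)/(u - 8)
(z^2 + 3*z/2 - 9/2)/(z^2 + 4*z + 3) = (z - 3/2)/(z + 1)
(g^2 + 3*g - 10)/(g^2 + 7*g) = (g^2 + 3*g - 10)/(g*(g + 7))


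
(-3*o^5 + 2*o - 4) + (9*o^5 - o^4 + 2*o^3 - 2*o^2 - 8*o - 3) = 6*o^5 - o^4 + 2*o^3 - 2*o^2 - 6*o - 7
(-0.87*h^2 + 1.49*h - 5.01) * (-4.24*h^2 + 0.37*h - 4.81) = 3.6888*h^4 - 6.6395*h^3 + 25.9784*h^2 - 9.0206*h + 24.0981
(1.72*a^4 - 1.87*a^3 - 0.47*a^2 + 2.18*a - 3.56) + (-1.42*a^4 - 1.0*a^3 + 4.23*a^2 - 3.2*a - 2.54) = 0.3*a^4 - 2.87*a^3 + 3.76*a^2 - 1.02*a - 6.1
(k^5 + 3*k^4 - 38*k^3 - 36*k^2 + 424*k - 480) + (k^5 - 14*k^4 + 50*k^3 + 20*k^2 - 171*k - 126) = 2*k^5 - 11*k^4 + 12*k^3 - 16*k^2 + 253*k - 606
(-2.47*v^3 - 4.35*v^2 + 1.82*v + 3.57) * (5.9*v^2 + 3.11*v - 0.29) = -14.573*v^5 - 33.3467*v^4 - 2.0742*v^3 + 27.9847*v^2 + 10.5749*v - 1.0353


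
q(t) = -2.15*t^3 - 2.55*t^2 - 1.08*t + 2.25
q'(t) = -6.45*t^2 - 5.1*t - 1.08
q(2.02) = -28.06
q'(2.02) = -37.70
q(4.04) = -185.50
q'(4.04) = -126.96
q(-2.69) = 28.55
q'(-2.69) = -34.03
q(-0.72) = 2.51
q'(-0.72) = -0.75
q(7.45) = -1036.34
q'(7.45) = -397.07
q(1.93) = -24.79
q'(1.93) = -34.95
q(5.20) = -374.63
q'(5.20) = -202.01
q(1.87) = -22.75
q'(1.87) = -33.17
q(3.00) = -81.99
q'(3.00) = -74.43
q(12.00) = -4093.11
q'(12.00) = -991.08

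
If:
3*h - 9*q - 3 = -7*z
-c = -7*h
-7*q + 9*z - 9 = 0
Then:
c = 32*z/3 - 20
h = 32*z/21 - 20/7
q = 9*z/7 - 9/7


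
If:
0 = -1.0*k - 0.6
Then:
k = -0.60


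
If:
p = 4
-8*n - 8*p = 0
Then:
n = -4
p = 4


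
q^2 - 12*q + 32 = (q - 8)*(q - 4)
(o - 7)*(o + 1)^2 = o^3 - 5*o^2 - 13*o - 7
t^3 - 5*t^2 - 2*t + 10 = (t - 5)*(t - sqrt(2))*(t + sqrt(2))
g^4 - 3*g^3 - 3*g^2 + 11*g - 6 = (g - 3)*(g - 1)^2*(g + 2)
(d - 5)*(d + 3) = d^2 - 2*d - 15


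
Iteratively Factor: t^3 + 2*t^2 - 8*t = (t - 2)*(t^2 + 4*t) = (t - 2)*(t + 4)*(t)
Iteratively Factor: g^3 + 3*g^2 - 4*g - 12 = (g + 2)*(g^2 + g - 6) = (g - 2)*(g + 2)*(g + 3)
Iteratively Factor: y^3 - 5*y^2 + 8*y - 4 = (y - 2)*(y^2 - 3*y + 2) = (y - 2)^2*(y - 1)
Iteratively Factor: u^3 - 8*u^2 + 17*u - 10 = (u - 5)*(u^2 - 3*u + 2) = (u - 5)*(u - 1)*(u - 2)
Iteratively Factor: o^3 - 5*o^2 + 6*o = (o)*(o^2 - 5*o + 6) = o*(o - 2)*(o - 3)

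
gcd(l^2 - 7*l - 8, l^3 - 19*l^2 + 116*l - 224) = l - 8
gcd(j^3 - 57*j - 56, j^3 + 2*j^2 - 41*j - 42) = j^2 + 8*j + 7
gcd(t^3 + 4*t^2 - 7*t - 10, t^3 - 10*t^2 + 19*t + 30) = t + 1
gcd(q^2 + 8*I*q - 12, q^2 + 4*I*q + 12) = q + 6*I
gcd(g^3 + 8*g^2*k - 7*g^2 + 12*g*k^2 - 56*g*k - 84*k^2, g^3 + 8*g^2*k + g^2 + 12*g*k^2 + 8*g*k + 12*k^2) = g^2 + 8*g*k + 12*k^2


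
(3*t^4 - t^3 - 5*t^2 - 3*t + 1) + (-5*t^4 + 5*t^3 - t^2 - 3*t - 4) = -2*t^4 + 4*t^3 - 6*t^2 - 6*t - 3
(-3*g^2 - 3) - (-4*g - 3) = -3*g^2 + 4*g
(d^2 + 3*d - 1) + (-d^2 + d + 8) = 4*d + 7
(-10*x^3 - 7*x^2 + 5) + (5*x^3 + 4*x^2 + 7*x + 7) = -5*x^3 - 3*x^2 + 7*x + 12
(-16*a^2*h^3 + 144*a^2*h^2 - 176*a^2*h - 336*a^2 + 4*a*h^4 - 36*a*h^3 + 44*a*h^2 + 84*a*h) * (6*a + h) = -96*a^3*h^3 + 864*a^3*h^2 - 1056*a^3*h - 2016*a^3 + 8*a^2*h^4 - 72*a^2*h^3 + 88*a^2*h^2 + 168*a^2*h + 4*a*h^5 - 36*a*h^4 + 44*a*h^3 + 84*a*h^2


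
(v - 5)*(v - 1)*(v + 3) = v^3 - 3*v^2 - 13*v + 15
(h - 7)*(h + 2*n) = h^2 + 2*h*n - 7*h - 14*n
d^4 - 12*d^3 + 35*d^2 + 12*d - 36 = (d - 6)^2*(d - 1)*(d + 1)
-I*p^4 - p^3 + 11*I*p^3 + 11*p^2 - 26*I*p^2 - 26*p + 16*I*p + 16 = (p - 8)*(p - 2)*(p - I)*(-I*p + I)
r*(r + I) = r^2 + I*r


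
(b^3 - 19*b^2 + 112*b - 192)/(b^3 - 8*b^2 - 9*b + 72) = (b - 8)/(b + 3)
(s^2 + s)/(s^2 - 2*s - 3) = s/(s - 3)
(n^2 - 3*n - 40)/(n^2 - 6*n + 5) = (n^2 - 3*n - 40)/(n^2 - 6*n + 5)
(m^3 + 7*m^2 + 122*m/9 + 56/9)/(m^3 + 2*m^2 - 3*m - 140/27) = 3*(3*m^2 + 14*m + 8)/(9*m^2 - 3*m - 20)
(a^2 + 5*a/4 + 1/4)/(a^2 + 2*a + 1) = (a + 1/4)/(a + 1)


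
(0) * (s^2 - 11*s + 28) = 0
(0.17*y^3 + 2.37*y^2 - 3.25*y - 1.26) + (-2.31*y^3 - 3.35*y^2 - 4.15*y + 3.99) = -2.14*y^3 - 0.98*y^2 - 7.4*y + 2.73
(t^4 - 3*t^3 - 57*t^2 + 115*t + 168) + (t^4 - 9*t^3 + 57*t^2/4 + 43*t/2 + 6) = 2*t^4 - 12*t^3 - 171*t^2/4 + 273*t/2 + 174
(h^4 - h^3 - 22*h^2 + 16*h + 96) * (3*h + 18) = 3*h^5 + 15*h^4 - 84*h^3 - 348*h^2 + 576*h + 1728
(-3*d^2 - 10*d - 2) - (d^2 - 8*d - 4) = -4*d^2 - 2*d + 2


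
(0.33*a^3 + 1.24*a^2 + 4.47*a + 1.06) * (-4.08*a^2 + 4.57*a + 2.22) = -1.3464*a^5 - 3.5511*a^4 - 11.8382*a^3 + 18.8559*a^2 + 14.7676*a + 2.3532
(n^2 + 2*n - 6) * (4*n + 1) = 4*n^3 + 9*n^2 - 22*n - 6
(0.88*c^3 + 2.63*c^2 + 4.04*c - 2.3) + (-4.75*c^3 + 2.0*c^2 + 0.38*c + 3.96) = -3.87*c^3 + 4.63*c^2 + 4.42*c + 1.66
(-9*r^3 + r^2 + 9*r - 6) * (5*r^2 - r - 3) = -45*r^5 + 14*r^4 + 71*r^3 - 42*r^2 - 21*r + 18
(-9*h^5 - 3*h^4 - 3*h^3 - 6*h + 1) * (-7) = 63*h^5 + 21*h^4 + 21*h^3 + 42*h - 7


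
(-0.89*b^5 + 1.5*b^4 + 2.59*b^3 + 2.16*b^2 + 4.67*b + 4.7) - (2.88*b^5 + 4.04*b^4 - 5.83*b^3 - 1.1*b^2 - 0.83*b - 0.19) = -3.77*b^5 - 2.54*b^4 + 8.42*b^3 + 3.26*b^2 + 5.5*b + 4.89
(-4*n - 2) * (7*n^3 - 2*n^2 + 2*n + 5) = -28*n^4 - 6*n^3 - 4*n^2 - 24*n - 10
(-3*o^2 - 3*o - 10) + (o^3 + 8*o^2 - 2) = o^3 + 5*o^2 - 3*o - 12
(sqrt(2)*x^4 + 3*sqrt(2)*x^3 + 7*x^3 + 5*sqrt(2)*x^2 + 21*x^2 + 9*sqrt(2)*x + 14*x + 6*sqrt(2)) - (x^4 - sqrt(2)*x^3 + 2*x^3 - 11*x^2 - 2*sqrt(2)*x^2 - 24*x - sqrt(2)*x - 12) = -x^4 + sqrt(2)*x^4 + 5*x^3 + 4*sqrt(2)*x^3 + 7*sqrt(2)*x^2 + 32*x^2 + 10*sqrt(2)*x + 38*x + 6*sqrt(2) + 12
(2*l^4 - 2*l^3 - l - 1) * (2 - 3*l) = -6*l^5 + 10*l^4 - 4*l^3 + 3*l^2 + l - 2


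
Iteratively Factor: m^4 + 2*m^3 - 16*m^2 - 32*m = (m + 4)*(m^3 - 2*m^2 - 8*m) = m*(m + 4)*(m^2 - 2*m - 8) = m*(m + 2)*(m + 4)*(m - 4)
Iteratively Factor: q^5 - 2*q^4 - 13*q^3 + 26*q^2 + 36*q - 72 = (q - 3)*(q^4 + q^3 - 10*q^2 - 4*q + 24) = (q - 3)*(q - 2)*(q^3 + 3*q^2 - 4*q - 12) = (q - 3)*(q - 2)*(q + 2)*(q^2 + q - 6) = (q - 3)*(q - 2)^2*(q + 2)*(q + 3)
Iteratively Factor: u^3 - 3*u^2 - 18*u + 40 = (u - 2)*(u^2 - u - 20) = (u - 5)*(u - 2)*(u + 4)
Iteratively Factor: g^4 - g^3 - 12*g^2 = (g + 3)*(g^3 - 4*g^2) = g*(g + 3)*(g^2 - 4*g) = g*(g - 4)*(g + 3)*(g)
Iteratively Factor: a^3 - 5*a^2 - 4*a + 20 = (a + 2)*(a^2 - 7*a + 10) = (a - 2)*(a + 2)*(a - 5)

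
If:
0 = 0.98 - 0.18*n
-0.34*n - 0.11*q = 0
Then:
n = 5.44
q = -16.83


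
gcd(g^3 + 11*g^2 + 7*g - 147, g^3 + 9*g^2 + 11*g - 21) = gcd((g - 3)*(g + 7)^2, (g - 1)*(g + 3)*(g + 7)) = g + 7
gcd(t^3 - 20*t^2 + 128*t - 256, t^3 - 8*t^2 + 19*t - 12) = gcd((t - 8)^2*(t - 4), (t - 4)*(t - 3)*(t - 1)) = t - 4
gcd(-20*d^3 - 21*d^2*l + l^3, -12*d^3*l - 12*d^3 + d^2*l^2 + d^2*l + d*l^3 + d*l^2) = 4*d + l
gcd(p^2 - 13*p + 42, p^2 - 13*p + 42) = p^2 - 13*p + 42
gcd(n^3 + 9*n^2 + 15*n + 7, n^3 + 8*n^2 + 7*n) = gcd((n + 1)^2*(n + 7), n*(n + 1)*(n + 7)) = n^2 + 8*n + 7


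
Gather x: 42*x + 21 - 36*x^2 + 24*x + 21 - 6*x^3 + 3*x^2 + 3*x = -6*x^3 - 33*x^2 + 69*x + 42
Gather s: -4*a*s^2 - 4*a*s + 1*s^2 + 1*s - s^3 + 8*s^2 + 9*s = -s^3 + s^2*(9 - 4*a) + s*(10 - 4*a)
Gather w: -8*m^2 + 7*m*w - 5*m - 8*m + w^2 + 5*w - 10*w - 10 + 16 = -8*m^2 - 13*m + w^2 + w*(7*m - 5) + 6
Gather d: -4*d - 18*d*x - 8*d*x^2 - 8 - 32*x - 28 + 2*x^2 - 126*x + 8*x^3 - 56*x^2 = d*(-8*x^2 - 18*x - 4) + 8*x^3 - 54*x^2 - 158*x - 36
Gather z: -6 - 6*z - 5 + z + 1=-5*z - 10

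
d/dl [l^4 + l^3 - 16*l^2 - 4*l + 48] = 4*l^3 + 3*l^2 - 32*l - 4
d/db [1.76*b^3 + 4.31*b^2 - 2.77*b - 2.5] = 5.28*b^2 + 8.62*b - 2.77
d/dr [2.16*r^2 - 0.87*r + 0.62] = 4.32*r - 0.87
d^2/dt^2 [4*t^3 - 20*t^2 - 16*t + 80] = 24*t - 40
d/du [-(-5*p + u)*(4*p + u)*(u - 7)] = 20*p^2 + 2*p*u - 7*p - 3*u^2 + 14*u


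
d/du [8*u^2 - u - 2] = 16*u - 1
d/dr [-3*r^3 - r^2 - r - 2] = -9*r^2 - 2*r - 1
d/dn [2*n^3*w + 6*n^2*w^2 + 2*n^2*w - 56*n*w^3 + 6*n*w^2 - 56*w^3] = 2*w*(3*n^2 + 6*n*w + 2*n - 28*w^2 + 3*w)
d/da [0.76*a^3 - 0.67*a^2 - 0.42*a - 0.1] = 2.28*a^2 - 1.34*a - 0.42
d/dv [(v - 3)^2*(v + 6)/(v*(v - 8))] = (v^4 - 16*v^3 + 27*v^2 - 108*v + 432)/(v^2*(v^2 - 16*v + 64))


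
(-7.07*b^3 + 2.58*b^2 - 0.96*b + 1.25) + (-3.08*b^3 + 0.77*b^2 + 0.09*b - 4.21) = -10.15*b^3 + 3.35*b^2 - 0.87*b - 2.96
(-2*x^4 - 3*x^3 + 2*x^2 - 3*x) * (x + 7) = -2*x^5 - 17*x^4 - 19*x^3 + 11*x^2 - 21*x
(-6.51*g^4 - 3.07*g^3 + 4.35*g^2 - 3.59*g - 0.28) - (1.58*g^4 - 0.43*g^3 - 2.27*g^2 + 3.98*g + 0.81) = -8.09*g^4 - 2.64*g^3 + 6.62*g^2 - 7.57*g - 1.09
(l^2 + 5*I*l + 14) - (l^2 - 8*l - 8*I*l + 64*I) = 8*l + 13*I*l + 14 - 64*I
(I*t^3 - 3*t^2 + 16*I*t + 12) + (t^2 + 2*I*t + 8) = I*t^3 - 2*t^2 + 18*I*t + 20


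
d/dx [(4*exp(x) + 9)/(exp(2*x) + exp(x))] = (-4*exp(2*x) - 18*exp(x) - 9)*exp(-x)/(exp(2*x) + 2*exp(x) + 1)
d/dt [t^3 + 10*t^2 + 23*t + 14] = 3*t^2 + 20*t + 23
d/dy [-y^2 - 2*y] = -2*y - 2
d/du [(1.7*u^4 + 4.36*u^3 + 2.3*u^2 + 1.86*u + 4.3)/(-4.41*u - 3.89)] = (-22.491*u^4 - 64.9072*u^3 - 61.0242*u^2 - 17.894*u + 11.7276)/(19.4481*u^2 + 34.3098*u + 15.1321)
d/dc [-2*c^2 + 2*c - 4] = 2 - 4*c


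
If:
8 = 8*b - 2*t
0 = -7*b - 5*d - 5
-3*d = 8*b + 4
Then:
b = -5/19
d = -12/19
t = -96/19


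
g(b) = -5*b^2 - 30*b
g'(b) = -10*b - 30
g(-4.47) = 34.20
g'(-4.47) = 14.70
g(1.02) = -35.80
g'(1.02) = -40.20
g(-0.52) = 14.25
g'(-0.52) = -24.80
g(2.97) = -133.20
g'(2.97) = -59.70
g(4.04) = -202.81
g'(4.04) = -70.40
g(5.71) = -334.32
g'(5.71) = -87.10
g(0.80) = -27.20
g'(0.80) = -38.00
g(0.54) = -17.66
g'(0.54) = -35.40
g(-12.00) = -360.00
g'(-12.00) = 90.00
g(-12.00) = -360.00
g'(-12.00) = 90.00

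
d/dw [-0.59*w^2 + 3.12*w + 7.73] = 3.12 - 1.18*w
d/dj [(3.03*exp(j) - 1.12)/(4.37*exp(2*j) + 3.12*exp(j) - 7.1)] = (-13.2411*exp(2*j) + 9.7888*exp(j) - 18.0186)*exp(j)/(19.0969*exp(4*j) + 27.2688*exp(3*j) - 52.3196*exp(2*j) - 44.304*exp(j) + 50.41)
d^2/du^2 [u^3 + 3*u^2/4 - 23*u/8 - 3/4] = 6*u + 3/2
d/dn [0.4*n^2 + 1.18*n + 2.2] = 0.8*n + 1.18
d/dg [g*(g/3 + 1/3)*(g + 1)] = (g + 1)*(3*g + 1)/3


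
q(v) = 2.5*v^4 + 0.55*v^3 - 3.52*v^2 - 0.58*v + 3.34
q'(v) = 10.0*v^3 + 1.65*v^2 - 7.04*v - 0.58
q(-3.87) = 481.76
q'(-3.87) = -528.23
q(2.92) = 167.08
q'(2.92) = 241.90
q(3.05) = 200.77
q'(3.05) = 277.02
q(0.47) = 2.47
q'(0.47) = -2.49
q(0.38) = 2.69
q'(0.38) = -2.47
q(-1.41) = 5.50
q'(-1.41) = -15.41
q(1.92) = 27.12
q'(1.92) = 62.76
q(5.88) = 2978.51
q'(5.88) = 2048.05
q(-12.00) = 50393.02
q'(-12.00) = -16958.50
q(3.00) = 187.27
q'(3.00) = 263.15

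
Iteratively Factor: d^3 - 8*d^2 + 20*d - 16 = (d - 4)*(d^2 - 4*d + 4) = (d - 4)*(d - 2)*(d - 2)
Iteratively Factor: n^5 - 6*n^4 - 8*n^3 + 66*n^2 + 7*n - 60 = (n - 5)*(n^4 - n^3 - 13*n^2 + n + 12) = (n - 5)*(n + 1)*(n^3 - 2*n^2 - 11*n + 12) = (n - 5)*(n - 4)*(n + 1)*(n^2 + 2*n - 3) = (n - 5)*(n - 4)*(n - 1)*(n + 1)*(n + 3)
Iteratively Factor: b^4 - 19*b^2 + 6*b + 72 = (b + 2)*(b^3 - 2*b^2 - 15*b + 36) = (b - 3)*(b + 2)*(b^2 + b - 12) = (b - 3)^2*(b + 2)*(b + 4)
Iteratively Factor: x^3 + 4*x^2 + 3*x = (x)*(x^2 + 4*x + 3) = x*(x + 3)*(x + 1)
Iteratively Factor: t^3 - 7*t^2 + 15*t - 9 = (t - 3)*(t^2 - 4*t + 3) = (t - 3)^2*(t - 1)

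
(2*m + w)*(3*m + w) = 6*m^2 + 5*m*w + w^2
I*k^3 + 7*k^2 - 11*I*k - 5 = (k - 5*I)*(k - I)*(I*k + 1)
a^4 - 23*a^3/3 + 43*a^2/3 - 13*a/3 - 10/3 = (a - 5)*(a - 2)*(a - 1)*(a + 1/3)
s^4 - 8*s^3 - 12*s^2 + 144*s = s*(s - 6)^2*(s + 4)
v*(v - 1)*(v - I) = v^3 - v^2 - I*v^2 + I*v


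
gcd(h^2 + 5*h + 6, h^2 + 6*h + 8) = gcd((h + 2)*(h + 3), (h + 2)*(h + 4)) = h + 2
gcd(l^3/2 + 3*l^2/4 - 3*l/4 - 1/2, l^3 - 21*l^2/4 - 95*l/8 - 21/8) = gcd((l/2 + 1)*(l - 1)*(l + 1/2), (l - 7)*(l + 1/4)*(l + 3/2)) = 1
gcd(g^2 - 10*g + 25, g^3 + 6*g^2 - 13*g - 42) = 1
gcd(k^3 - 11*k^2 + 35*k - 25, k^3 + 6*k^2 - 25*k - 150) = k - 5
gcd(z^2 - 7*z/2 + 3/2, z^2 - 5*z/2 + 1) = z - 1/2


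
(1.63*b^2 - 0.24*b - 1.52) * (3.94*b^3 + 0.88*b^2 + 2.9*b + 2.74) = 6.4222*b^5 + 0.4888*b^4 - 1.473*b^3 + 2.4326*b^2 - 5.0656*b - 4.1648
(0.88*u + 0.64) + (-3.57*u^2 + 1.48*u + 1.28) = -3.57*u^2 + 2.36*u + 1.92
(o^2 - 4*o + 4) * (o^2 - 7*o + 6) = o^4 - 11*o^3 + 38*o^2 - 52*o + 24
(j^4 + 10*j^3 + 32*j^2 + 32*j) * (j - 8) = j^5 + 2*j^4 - 48*j^3 - 224*j^2 - 256*j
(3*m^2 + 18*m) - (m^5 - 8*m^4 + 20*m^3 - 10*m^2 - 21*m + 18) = -m^5 + 8*m^4 - 20*m^3 + 13*m^2 + 39*m - 18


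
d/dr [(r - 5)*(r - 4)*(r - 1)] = 3*r^2 - 20*r + 29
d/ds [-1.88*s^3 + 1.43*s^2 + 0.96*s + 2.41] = -5.64*s^2 + 2.86*s + 0.96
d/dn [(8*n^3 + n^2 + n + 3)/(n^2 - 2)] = (8*n^4 - 49*n^2 - 10*n - 2)/(n^4 - 4*n^2 + 4)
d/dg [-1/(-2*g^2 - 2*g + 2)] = (-g - 1/2)/(g^2 + g - 1)^2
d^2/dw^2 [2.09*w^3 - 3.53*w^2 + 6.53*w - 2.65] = 12.54*w - 7.06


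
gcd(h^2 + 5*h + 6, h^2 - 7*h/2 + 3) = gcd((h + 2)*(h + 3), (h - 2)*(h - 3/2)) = 1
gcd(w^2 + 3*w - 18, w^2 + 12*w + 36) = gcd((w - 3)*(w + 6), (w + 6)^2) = w + 6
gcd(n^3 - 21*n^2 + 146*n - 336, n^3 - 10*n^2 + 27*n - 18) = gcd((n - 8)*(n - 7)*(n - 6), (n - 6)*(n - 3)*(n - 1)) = n - 6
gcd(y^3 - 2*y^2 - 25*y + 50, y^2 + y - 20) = y + 5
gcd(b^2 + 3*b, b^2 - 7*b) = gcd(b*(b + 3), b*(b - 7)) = b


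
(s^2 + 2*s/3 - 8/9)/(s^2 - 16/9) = (3*s - 2)/(3*s - 4)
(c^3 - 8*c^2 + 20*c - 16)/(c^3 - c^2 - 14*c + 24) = (c^2 - 6*c + 8)/(c^2 + c - 12)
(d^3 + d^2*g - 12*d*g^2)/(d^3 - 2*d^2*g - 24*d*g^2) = (d - 3*g)/(d - 6*g)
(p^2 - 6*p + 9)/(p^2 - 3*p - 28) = (-p^2 + 6*p - 9)/(-p^2 + 3*p + 28)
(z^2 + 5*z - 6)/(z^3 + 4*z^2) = (z^2 + 5*z - 6)/(z^2*(z + 4))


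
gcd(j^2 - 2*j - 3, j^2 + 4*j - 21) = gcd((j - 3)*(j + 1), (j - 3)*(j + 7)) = j - 3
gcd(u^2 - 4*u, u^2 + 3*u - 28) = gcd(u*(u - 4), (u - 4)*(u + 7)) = u - 4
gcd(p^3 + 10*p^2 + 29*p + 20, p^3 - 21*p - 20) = p^2 + 5*p + 4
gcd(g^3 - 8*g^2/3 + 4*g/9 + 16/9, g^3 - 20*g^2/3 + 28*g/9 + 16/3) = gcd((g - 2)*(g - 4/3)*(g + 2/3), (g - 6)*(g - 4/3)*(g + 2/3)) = g^2 - 2*g/3 - 8/9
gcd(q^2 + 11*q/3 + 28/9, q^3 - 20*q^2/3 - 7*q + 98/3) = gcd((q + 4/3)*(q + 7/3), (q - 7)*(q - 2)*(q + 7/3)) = q + 7/3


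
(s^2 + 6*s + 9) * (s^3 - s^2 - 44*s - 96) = s^5 + 5*s^4 - 41*s^3 - 369*s^2 - 972*s - 864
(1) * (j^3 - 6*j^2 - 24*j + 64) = j^3 - 6*j^2 - 24*j + 64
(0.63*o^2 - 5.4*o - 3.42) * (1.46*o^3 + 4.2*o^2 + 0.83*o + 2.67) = 0.9198*o^5 - 5.238*o^4 - 27.1503*o^3 - 17.1639*o^2 - 17.2566*o - 9.1314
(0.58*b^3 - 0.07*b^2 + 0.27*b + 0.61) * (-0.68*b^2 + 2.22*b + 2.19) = -0.3944*b^5 + 1.3352*b^4 + 0.9312*b^3 + 0.0313000000000001*b^2 + 1.9455*b + 1.3359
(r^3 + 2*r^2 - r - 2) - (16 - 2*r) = r^3 + 2*r^2 + r - 18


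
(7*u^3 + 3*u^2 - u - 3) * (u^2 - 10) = 7*u^5 + 3*u^4 - 71*u^3 - 33*u^2 + 10*u + 30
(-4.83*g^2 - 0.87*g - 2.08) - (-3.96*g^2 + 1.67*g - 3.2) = -0.87*g^2 - 2.54*g + 1.12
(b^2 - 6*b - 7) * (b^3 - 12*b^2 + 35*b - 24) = b^5 - 18*b^4 + 100*b^3 - 150*b^2 - 101*b + 168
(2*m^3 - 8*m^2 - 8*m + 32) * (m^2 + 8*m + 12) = 2*m^5 + 8*m^4 - 48*m^3 - 128*m^2 + 160*m + 384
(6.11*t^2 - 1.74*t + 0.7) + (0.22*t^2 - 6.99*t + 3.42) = 6.33*t^2 - 8.73*t + 4.12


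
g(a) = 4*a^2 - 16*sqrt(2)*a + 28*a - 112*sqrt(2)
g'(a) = 8*a - 16*sqrt(2) + 28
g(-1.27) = -158.76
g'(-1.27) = -4.79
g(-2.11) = -151.92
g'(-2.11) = -11.51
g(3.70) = -83.75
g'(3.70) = 34.97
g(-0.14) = -159.07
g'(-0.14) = 4.25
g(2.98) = -106.86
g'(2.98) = 29.21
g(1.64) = -138.82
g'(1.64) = 18.49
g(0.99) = -149.15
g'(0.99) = 13.29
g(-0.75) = -160.17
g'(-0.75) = -0.63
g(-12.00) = 353.14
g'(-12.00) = -90.63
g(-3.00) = -138.51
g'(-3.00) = -18.63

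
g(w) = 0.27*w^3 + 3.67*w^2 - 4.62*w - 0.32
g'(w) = 0.81*w^2 + 7.34*w - 4.62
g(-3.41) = 47.40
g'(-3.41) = -20.23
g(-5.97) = 100.61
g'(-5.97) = -19.57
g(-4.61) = 72.52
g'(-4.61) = -21.24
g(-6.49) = 110.44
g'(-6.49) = -18.14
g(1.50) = 1.92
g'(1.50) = 8.21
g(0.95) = -1.17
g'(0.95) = 3.08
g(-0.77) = 5.29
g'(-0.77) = -9.79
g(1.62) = 2.98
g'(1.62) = 9.40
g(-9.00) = 141.70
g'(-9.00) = -5.07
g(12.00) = 939.28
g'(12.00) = 200.10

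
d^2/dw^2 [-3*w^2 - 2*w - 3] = -6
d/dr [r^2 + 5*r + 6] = 2*r + 5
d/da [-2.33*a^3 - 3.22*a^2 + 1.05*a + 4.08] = -6.99*a^2 - 6.44*a + 1.05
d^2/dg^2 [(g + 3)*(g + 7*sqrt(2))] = 2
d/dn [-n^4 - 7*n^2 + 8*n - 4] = -4*n^3 - 14*n + 8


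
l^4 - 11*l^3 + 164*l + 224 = (l - 8)*(l - 7)*(l + 2)^2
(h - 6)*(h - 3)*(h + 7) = h^3 - 2*h^2 - 45*h + 126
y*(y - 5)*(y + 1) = y^3 - 4*y^2 - 5*y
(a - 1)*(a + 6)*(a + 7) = a^3 + 12*a^2 + 29*a - 42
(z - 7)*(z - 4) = z^2 - 11*z + 28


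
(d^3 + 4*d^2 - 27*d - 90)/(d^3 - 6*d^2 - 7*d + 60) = (d + 6)/(d - 4)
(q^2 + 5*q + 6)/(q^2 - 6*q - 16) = (q + 3)/(q - 8)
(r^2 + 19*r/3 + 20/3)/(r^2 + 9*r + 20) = (r + 4/3)/(r + 4)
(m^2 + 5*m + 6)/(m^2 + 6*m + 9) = (m + 2)/(m + 3)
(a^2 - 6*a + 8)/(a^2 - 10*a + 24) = (a - 2)/(a - 6)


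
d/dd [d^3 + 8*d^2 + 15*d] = 3*d^2 + 16*d + 15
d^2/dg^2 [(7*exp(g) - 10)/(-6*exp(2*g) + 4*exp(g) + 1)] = (-252*exp(4*g) + 1272*exp(3*g) - 972*exp(2*g) + 428*exp(g) - 47)*exp(g)/(216*exp(6*g) - 432*exp(5*g) + 180*exp(4*g) + 80*exp(3*g) - 30*exp(2*g) - 12*exp(g) - 1)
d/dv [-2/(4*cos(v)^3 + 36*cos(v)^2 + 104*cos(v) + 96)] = (3*sin(v)^2 - 18*cos(v) - 29)*sin(v)/(2*(cos(v)^3 + 9*cos(v)^2 + 26*cos(v) + 24)^2)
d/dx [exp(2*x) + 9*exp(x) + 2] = (2*exp(x) + 9)*exp(x)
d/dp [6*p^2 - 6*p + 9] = 12*p - 6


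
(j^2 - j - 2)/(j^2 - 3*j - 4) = (j - 2)/(j - 4)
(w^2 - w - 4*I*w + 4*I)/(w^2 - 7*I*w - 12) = (w - 1)/(w - 3*I)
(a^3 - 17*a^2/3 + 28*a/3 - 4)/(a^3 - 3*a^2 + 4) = (a^2 - 11*a/3 + 2)/(a^2 - a - 2)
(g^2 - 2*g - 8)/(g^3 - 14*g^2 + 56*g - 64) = (g + 2)/(g^2 - 10*g + 16)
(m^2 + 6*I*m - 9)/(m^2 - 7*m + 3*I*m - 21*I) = (m + 3*I)/(m - 7)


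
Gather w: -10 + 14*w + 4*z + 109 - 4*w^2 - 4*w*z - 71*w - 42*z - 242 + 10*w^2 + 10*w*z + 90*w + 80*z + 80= 6*w^2 + w*(6*z + 33) + 42*z - 63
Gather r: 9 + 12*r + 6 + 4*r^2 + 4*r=4*r^2 + 16*r + 15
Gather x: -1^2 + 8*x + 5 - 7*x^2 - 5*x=-7*x^2 + 3*x + 4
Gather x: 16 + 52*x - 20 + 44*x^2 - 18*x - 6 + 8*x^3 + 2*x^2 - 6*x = 8*x^3 + 46*x^2 + 28*x - 10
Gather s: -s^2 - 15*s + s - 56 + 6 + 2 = -s^2 - 14*s - 48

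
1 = 1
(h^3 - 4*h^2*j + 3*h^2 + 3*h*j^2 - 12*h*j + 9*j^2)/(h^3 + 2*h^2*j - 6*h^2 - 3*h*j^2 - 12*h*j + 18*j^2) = (h^2 - 3*h*j + 3*h - 9*j)/(h^2 + 3*h*j - 6*h - 18*j)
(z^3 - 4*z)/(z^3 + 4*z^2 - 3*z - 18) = z*(z + 2)/(z^2 + 6*z + 9)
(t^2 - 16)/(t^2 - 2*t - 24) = (t - 4)/(t - 6)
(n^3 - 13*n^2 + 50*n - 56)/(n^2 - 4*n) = n - 9 + 14/n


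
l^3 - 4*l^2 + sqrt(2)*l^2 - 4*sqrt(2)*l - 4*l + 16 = (l - 4)*(l - sqrt(2))*(l + 2*sqrt(2))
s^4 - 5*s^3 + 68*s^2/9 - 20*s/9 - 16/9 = (s - 2)^2*(s - 4/3)*(s + 1/3)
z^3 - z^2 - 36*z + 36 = (z - 6)*(z - 1)*(z + 6)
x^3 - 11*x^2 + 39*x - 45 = (x - 5)*(x - 3)^2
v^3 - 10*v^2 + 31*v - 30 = (v - 5)*(v - 3)*(v - 2)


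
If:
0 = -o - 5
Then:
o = -5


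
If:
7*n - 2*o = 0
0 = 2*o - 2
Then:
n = 2/7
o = 1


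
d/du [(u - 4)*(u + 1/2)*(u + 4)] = 3*u^2 + u - 16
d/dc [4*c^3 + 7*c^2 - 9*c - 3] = 12*c^2 + 14*c - 9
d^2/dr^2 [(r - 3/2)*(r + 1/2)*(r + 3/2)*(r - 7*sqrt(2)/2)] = 12*r^2 - 21*sqrt(2)*r + 3*r - 7*sqrt(2)/2 - 9/2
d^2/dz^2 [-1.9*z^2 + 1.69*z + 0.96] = -3.80000000000000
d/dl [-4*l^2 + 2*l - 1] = 2 - 8*l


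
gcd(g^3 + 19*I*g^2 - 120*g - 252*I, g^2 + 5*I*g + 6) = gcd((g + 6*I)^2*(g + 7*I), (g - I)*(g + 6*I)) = g + 6*I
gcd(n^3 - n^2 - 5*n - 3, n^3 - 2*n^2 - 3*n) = n^2 - 2*n - 3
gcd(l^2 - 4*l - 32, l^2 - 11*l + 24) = l - 8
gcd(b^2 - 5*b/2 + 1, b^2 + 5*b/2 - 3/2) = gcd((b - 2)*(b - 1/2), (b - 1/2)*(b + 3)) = b - 1/2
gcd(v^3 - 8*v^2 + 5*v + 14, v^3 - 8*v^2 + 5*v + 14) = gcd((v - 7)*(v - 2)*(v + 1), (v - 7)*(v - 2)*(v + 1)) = v^3 - 8*v^2 + 5*v + 14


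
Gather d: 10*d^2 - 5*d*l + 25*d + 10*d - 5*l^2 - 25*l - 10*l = 10*d^2 + d*(35 - 5*l) - 5*l^2 - 35*l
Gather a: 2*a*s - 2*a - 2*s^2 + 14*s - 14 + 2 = a*(2*s - 2) - 2*s^2 + 14*s - 12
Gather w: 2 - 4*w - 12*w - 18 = -16*w - 16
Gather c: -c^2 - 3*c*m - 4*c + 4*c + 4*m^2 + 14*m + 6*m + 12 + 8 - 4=-c^2 - 3*c*m + 4*m^2 + 20*m + 16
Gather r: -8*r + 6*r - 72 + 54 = -2*r - 18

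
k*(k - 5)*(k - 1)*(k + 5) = k^4 - k^3 - 25*k^2 + 25*k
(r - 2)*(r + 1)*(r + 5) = r^3 + 4*r^2 - 7*r - 10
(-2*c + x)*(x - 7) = -2*c*x + 14*c + x^2 - 7*x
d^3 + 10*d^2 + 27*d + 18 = (d + 1)*(d + 3)*(d + 6)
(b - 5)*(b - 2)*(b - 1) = b^3 - 8*b^2 + 17*b - 10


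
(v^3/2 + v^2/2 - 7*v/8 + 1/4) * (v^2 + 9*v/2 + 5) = v^5/2 + 11*v^4/4 + 31*v^3/8 - 19*v^2/16 - 13*v/4 + 5/4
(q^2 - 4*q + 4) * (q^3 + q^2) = q^5 - 3*q^4 + 4*q^2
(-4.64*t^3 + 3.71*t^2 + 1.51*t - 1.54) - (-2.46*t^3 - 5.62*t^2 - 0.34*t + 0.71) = -2.18*t^3 + 9.33*t^2 + 1.85*t - 2.25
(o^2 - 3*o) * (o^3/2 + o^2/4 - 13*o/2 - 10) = o^5/2 - 5*o^4/4 - 29*o^3/4 + 19*o^2/2 + 30*o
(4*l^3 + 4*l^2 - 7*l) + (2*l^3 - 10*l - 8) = 6*l^3 + 4*l^2 - 17*l - 8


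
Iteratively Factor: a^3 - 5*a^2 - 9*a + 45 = (a - 5)*(a^2 - 9) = (a - 5)*(a - 3)*(a + 3)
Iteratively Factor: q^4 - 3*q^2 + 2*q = (q)*(q^3 - 3*q + 2) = q*(q - 1)*(q^2 + q - 2) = q*(q - 1)*(q + 2)*(q - 1)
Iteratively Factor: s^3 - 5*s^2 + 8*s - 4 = (s - 2)*(s^2 - 3*s + 2) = (s - 2)^2*(s - 1)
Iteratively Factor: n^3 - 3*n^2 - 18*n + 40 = (n - 5)*(n^2 + 2*n - 8) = (n - 5)*(n - 2)*(n + 4)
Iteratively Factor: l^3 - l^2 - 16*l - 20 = (l + 2)*(l^2 - 3*l - 10) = (l - 5)*(l + 2)*(l + 2)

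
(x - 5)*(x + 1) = x^2 - 4*x - 5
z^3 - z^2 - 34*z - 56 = (z - 7)*(z + 2)*(z + 4)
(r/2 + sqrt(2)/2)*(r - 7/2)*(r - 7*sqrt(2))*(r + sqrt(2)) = r^4/2 - 5*sqrt(2)*r^3/2 - 7*r^3/4 - 13*r^2 + 35*sqrt(2)*r^2/4 - 7*sqrt(2)*r + 91*r/2 + 49*sqrt(2)/2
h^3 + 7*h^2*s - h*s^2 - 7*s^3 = (h - s)*(h + s)*(h + 7*s)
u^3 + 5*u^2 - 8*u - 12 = (u - 2)*(u + 1)*(u + 6)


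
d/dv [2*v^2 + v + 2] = 4*v + 1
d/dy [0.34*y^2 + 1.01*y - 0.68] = 0.68*y + 1.01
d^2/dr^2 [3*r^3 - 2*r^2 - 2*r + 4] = 18*r - 4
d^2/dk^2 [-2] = 0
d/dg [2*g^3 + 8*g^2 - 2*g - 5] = 6*g^2 + 16*g - 2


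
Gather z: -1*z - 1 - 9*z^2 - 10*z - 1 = -9*z^2 - 11*z - 2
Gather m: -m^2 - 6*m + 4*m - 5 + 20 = -m^2 - 2*m + 15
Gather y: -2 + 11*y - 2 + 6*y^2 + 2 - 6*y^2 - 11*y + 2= 0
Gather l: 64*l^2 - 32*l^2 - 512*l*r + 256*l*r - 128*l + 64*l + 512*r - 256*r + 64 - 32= 32*l^2 + l*(-256*r - 64) + 256*r + 32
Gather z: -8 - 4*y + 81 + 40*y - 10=36*y + 63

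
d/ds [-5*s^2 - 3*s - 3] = -10*s - 3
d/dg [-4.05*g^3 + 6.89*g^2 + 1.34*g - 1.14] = -12.15*g^2 + 13.78*g + 1.34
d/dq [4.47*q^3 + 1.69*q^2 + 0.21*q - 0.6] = 13.41*q^2 + 3.38*q + 0.21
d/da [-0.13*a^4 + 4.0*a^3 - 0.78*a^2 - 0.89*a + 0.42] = -0.52*a^3 + 12.0*a^2 - 1.56*a - 0.89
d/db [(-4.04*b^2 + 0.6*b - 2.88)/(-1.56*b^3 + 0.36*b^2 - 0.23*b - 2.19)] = (-6.3024*b^4 + 1.872*b^3 - 12.7652*b^2 + 19.7688*b - 1.9764)/(2.4336*b^6 - 1.1232*b^5 + 0.8472*b^4 + 6.6672*b^3 - 1.5239*b^2 + 1.0074*b + 4.7961)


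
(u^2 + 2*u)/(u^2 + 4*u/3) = 3*(u + 2)/(3*u + 4)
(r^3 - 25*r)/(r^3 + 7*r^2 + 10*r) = (r - 5)/(r + 2)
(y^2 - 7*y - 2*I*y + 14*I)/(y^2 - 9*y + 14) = (y - 2*I)/(y - 2)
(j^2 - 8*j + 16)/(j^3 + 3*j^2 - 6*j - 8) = (j^2 - 8*j + 16)/(j^3 + 3*j^2 - 6*j - 8)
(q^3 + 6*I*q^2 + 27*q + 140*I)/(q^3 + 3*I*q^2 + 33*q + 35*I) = (q + 4*I)/(q + I)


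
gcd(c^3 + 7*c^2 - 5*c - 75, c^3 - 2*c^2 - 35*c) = c + 5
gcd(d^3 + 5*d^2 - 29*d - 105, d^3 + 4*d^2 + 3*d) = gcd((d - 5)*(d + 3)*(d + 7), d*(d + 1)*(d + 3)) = d + 3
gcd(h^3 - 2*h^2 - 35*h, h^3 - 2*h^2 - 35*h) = h^3 - 2*h^2 - 35*h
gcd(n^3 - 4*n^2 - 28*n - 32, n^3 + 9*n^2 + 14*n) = n + 2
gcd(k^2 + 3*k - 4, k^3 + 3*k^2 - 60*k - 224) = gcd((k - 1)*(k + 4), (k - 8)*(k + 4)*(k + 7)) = k + 4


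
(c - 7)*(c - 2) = c^2 - 9*c + 14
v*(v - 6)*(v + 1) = v^3 - 5*v^2 - 6*v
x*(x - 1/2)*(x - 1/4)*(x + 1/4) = x^4 - x^3/2 - x^2/16 + x/32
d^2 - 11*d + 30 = (d - 6)*(d - 5)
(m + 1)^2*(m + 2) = m^3 + 4*m^2 + 5*m + 2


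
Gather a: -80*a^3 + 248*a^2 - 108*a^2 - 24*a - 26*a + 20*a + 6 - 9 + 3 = -80*a^3 + 140*a^2 - 30*a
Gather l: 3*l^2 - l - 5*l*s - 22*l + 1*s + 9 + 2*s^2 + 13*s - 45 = 3*l^2 + l*(-5*s - 23) + 2*s^2 + 14*s - 36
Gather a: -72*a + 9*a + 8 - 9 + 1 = -63*a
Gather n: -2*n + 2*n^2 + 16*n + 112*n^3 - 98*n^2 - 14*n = 112*n^3 - 96*n^2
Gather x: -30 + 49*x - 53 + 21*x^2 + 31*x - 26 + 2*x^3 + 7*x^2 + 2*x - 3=2*x^3 + 28*x^2 + 82*x - 112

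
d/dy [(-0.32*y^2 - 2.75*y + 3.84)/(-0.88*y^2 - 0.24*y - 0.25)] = (-2.3432*y^2 + 6.9184*y + 1.6091)/(0.7744*y^4 + 0.4224*y^3 + 0.4976*y^2 + 0.12*y + 0.0625)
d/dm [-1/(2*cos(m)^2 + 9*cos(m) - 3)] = -(4*cos(m) + 9)*sin(m)/(9*cos(m) + cos(2*m) - 2)^2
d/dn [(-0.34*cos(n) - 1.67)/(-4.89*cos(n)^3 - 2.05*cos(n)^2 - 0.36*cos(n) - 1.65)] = (3.3252*cos(n)^3 + 25.1959*cos(n)^2 + 6.847*cos(n) + 0.0401999999999999)*sin(n)/(23.9121*cos(n)^6 + 20.049*cos(n)^5 + 7.7233*cos(n)^4 + 17.613*cos(n)^3 + 6.8946*cos(n)^2 + 1.188*cos(n) + 2.7225)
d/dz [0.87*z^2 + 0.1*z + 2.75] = 1.74*z + 0.1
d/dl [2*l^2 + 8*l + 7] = 4*l + 8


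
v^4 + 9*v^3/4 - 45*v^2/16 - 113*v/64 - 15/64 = (v - 5/4)*(v + 1/4)^2*(v + 3)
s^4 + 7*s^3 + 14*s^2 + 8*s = s*(s + 1)*(s + 2)*(s + 4)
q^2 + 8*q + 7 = (q + 1)*(q + 7)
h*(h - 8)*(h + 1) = h^3 - 7*h^2 - 8*h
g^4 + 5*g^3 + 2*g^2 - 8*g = g*(g - 1)*(g + 2)*(g + 4)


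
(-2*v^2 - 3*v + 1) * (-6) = 12*v^2 + 18*v - 6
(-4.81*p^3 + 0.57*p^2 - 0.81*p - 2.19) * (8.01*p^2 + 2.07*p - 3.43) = -38.5281*p^5 - 5.391*p^4 + 11.1901*p^3 - 21.1737*p^2 - 1.755*p + 7.5117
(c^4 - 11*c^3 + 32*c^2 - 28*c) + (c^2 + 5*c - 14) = c^4 - 11*c^3 + 33*c^2 - 23*c - 14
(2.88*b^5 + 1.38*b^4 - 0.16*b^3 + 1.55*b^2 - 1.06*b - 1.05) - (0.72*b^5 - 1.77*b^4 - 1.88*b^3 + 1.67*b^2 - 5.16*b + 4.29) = 2.16*b^5 + 3.15*b^4 + 1.72*b^3 - 0.12*b^2 + 4.1*b - 5.34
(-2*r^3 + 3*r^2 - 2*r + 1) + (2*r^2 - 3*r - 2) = -2*r^3 + 5*r^2 - 5*r - 1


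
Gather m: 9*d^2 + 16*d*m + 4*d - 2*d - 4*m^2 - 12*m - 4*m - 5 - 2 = 9*d^2 + 2*d - 4*m^2 + m*(16*d - 16) - 7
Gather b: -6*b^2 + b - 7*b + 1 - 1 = -6*b^2 - 6*b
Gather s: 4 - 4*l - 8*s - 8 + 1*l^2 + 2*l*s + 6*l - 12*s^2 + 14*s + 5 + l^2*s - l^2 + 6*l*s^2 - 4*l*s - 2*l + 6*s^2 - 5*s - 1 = s^2*(6*l - 6) + s*(l^2 - 2*l + 1)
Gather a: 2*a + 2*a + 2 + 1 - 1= 4*a + 2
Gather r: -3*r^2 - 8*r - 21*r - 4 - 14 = -3*r^2 - 29*r - 18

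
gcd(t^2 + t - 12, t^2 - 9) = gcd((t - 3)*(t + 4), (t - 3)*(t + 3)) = t - 3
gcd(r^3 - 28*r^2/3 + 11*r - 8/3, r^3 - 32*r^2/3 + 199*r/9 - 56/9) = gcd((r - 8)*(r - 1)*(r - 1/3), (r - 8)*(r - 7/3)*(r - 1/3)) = r^2 - 25*r/3 + 8/3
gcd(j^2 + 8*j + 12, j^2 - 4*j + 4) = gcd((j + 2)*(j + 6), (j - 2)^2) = 1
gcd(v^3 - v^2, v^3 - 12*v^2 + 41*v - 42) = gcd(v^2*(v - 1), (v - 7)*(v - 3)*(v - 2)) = 1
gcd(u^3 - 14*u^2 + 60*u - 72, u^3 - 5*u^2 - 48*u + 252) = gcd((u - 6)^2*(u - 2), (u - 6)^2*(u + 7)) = u^2 - 12*u + 36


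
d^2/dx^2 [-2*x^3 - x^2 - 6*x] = -12*x - 2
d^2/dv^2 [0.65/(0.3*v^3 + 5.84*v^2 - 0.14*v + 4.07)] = (-(1.17*v + 7.592)*(0.3*v^3 + 5.84*v^2 - 0.14*v + 4.07) + 0.65*(0.9*v^2 + 11.68*v - 0.14)*(1.8*v^2 + 23.36*v - 0.28))/(0.3*v^3 + 5.84*v^2 - 0.14*v + 4.07)^3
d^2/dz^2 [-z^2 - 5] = -2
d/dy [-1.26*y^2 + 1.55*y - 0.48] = 1.55 - 2.52*y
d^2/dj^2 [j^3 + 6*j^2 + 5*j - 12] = 6*j + 12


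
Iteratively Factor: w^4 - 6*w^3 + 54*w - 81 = (w + 3)*(w^3 - 9*w^2 + 27*w - 27) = (w - 3)*(w + 3)*(w^2 - 6*w + 9) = (w - 3)^2*(w + 3)*(w - 3)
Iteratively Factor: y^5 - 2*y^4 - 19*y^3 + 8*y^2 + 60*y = (y)*(y^4 - 2*y^3 - 19*y^2 + 8*y + 60) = y*(y - 5)*(y^3 + 3*y^2 - 4*y - 12) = y*(y - 5)*(y + 2)*(y^2 + y - 6) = y*(y - 5)*(y + 2)*(y + 3)*(y - 2)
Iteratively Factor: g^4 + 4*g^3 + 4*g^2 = (g)*(g^3 + 4*g^2 + 4*g) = g*(g + 2)*(g^2 + 2*g) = g^2*(g + 2)*(g + 2)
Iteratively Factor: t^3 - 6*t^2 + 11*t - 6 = (t - 3)*(t^2 - 3*t + 2) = (t - 3)*(t - 1)*(t - 2)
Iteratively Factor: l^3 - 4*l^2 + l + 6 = (l - 3)*(l^2 - l - 2) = (l - 3)*(l - 2)*(l + 1)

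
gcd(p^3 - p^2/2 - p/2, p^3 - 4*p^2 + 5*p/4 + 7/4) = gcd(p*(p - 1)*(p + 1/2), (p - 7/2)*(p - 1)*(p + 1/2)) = p^2 - p/2 - 1/2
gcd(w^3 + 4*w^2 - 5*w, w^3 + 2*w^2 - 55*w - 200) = w + 5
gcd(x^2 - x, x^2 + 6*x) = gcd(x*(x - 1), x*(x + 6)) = x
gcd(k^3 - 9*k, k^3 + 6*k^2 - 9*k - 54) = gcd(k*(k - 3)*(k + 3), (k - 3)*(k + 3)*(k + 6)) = k^2 - 9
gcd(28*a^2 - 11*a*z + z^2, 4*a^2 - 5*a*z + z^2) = -4*a + z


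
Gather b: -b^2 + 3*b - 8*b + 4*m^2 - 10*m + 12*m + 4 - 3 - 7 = -b^2 - 5*b + 4*m^2 + 2*m - 6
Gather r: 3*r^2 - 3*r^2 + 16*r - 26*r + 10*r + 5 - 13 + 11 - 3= 0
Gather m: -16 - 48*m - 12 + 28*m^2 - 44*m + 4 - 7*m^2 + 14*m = 21*m^2 - 78*m - 24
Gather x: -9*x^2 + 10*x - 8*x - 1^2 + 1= -9*x^2 + 2*x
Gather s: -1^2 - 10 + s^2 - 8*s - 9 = s^2 - 8*s - 20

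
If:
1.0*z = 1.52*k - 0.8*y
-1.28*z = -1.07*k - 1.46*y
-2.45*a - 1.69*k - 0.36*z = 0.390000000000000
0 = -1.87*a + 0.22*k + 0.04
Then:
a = -0.00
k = -0.18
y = -0.06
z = -0.23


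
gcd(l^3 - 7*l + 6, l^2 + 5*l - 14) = l - 2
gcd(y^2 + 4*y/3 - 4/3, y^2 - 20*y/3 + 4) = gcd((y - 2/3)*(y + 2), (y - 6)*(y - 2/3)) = y - 2/3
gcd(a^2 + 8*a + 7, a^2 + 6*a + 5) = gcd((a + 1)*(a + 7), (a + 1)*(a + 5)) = a + 1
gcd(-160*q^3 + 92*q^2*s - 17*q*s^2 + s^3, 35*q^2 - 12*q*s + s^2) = 5*q - s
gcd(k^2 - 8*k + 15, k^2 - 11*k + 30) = k - 5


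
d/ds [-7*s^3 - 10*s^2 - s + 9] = -21*s^2 - 20*s - 1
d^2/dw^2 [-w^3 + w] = -6*w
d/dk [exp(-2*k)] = -2*exp(-2*k)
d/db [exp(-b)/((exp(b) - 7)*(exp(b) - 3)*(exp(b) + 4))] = 2*(-2*exp(3*b) + 9*exp(2*b) + 19*exp(b) - 42)*exp(-b)/(exp(6*b) - 12*exp(5*b) - 2*exp(4*b) + 396*exp(3*b) - 647*exp(2*b) - 3192*exp(b) + 7056)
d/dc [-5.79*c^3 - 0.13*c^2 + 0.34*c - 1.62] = -17.37*c^2 - 0.26*c + 0.34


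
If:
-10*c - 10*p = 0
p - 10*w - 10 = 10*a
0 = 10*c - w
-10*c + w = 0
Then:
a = -101*w/100 - 1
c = w/10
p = -w/10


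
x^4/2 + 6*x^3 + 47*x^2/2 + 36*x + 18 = (x/2 + 1)*(x + 1)*(x + 3)*(x + 6)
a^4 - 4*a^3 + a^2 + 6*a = a*(a - 3)*(a - 2)*(a + 1)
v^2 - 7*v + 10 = (v - 5)*(v - 2)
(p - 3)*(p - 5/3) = p^2 - 14*p/3 + 5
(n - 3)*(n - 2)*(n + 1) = n^3 - 4*n^2 + n + 6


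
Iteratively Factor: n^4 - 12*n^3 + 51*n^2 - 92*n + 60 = (n - 2)*(n^3 - 10*n^2 + 31*n - 30) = (n - 2)^2*(n^2 - 8*n + 15) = (n - 3)*(n - 2)^2*(n - 5)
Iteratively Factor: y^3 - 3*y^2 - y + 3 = (y - 1)*(y^2 - 2*y - 3) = (y - 1)*(y + 1)*(y - 3)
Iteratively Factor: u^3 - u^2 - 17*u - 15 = (u + 3)*(u^2 - 4*u - 5) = (u - 5)*(u + 3)*(u + 1)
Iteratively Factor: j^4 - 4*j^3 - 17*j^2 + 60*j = (j - 3)*(j^3 - j^2 - 20*j) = (j - 5)*(j - 3)*(j^2 + 4*j) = (j - 5)*(j - 3)*(j + 4)*(j)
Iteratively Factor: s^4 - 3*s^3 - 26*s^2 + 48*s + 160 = (s - 4)*(s^3 + s^2 - 22*s - 40) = (s - 4)*(s + 4)*(s^2 - 3*s - 10) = (s - 4)*(s + 2)*(s + 4)*(s - 5)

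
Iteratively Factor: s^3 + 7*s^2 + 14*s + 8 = (s + 4)*(s^2 + 3*s + 2) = (s + 2)*(s + 4)*(s + 1)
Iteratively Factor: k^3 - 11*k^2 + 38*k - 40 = (k - 5)*(k^2 - 6*k + 8) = (k - 5)*(k - 2)*(k - 4)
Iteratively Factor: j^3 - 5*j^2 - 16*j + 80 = (j - 4)*(j^2 - j - 20) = (j - 5)*(j - 4)*(j + 4)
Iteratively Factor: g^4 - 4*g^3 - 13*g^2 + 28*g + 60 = (g + 2)*(g^3 - 6*g^2 - g + 30) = (g - 5)*(g + 2)*(g^2 - g - 6) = (g - 5)*(g - 3)*(g + 2)*(g + 2)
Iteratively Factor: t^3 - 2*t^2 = (t - 2)*(t^2) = t*(t - 2)*(t)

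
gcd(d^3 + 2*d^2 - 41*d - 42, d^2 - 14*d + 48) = d - 6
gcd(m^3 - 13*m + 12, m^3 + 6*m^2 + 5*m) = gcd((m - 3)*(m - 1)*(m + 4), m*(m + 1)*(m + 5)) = 1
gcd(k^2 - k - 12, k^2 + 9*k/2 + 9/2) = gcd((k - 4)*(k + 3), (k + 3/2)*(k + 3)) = k + 3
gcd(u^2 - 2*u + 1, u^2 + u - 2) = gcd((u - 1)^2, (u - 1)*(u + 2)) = u - 1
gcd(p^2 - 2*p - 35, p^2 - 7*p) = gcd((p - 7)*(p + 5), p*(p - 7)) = p - 7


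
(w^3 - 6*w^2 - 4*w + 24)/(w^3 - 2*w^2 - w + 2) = (w^2 - 4*w - 12)/(w^2 - 1)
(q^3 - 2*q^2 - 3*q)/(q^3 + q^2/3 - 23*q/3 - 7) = 3*q/(3*q + 7)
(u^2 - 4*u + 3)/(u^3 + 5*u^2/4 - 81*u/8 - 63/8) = 8*(u - 1)/(8*u^2 + 34*u + 21)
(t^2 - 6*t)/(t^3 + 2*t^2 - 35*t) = (t - 6)/(t^2 + 2*t - 35)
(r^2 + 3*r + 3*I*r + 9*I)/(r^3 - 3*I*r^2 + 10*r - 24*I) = (r + 3)/(r^2 - 6*I*r - 8)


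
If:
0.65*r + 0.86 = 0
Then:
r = -1.32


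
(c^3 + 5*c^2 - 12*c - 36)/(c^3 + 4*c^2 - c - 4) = (c^3 + 5*c^2 - 12*c - 36)/(c^3 + 4*c^2 - c - 4)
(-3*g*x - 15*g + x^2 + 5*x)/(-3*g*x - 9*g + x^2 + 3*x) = (x + 5)/(x + 3)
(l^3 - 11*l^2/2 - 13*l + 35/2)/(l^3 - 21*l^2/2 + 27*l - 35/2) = (2*l + 5)/(2*l - 5)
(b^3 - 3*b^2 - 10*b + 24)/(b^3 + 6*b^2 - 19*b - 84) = (b - 2)/(b + 7)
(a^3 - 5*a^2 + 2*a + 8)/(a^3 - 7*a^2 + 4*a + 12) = (a - 4)/(a - 6)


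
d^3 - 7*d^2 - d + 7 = (d - 7)*(d - 1)*(d + 1)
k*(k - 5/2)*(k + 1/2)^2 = k^4 - 3*k^3/2 - 9*k^2/4 - 5*k/8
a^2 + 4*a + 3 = (a + 1)*(a + 3)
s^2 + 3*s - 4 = (s - 1)*(s + 4)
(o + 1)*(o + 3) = o^2 + 4*o + 3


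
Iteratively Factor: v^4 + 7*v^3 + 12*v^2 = (v)*(v^3 + 7*v^2 + 12*v) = v*(v + 3)*(v^2 + 4*v) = v^2*(v + 3)*(v + 4)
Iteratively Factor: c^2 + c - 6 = (c + 3)*(c - 2)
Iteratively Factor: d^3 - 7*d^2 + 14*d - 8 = (d - 4)*(d^2 - 3*d + 2) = (d - 4)*(d - 1)*(d - 2)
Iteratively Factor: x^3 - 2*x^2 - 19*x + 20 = (x - 5)*(x^2 + 3*x - 4) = (x - 5)*(x - 1)*(x + 4)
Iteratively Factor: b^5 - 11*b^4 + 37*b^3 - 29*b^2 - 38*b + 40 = (b + 1)*(b^4 - 12*b^3 + 49*b^2 - 78*b + 40) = (b - 4)*(b + 1)*(b^3 - 8*b^2 + 17*b - 10) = (b - 4)*(b - 2)*(b + 1)*(b^2 - 6*b + 5) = (b - 5)*(b - 4)*(b - 2)*(b + 1)*(b - 1)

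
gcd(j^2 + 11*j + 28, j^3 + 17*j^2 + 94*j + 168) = j^2 + 11*j + 28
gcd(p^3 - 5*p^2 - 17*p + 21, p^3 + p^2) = 1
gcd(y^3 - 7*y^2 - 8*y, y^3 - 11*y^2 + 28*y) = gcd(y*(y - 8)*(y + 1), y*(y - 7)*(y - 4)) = y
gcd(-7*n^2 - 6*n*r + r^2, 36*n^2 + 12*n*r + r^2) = 1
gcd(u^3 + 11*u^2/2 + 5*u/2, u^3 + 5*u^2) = u^2 + 5*u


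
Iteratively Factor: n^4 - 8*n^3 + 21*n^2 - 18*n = (n - 3)*(n^3 - 5*n^2 + 6*n) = (n - 3)*(n - 2)*(n^2 - 3*n) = n*(n - 3)*(n - 2)*(n - 3)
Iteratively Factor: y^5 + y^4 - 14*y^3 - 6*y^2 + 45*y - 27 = (y + 3)*(y^4 - 2*y^3 - 8*y^2 + 18*y - 9) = (y - 3)*(y + 3)*(y^3 + y^2 - 5*y + 3) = (y - 3)*(y - 1)*(y + 3)*(y^2 + 2*y - 3) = (y - 3)*(y - 1)*(y + 3)^2*(y - 1)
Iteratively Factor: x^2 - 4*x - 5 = (x + 1)*(x - 5)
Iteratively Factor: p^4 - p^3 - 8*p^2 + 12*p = (p + 3)*(p^3 - 4*p^2 + 4*p) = (p - 2)*(p + 3)*(p^2 - 2*p) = (p - 2)^2*(p + 3)*(p)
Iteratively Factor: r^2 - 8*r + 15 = (r - 3)*(r - 5)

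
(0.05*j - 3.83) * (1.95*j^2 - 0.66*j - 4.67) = 0.0975*j^3 - 7.5015*j^2 + 2.2943*j + 17.8861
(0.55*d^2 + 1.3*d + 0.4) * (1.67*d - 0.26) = 0.9185*d^3 + 2.028*d^2 + 0.33*d - 0.104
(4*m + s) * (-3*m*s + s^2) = -12*m^2*s + m*s^2 + s^3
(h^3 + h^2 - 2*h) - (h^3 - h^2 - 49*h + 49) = 2*h^2 + 47*h - 49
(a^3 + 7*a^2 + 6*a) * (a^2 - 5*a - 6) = a^5 + 2*a^4 - 35*a^3 - 72*a^2 - 36*a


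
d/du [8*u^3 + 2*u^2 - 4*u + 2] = 24*u^2 + 4*u - 4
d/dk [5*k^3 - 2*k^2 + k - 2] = 15*k^2 - 4*k + 1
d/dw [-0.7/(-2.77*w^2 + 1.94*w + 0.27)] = (1.358 - 3.878*w)/(-2.77*w^2 + 1.94*w + 0.27)^2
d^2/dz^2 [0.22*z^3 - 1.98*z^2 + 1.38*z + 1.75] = 1.32*z - 3.96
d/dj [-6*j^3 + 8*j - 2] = 8 - 18*j^2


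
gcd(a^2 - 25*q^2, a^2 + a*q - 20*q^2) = a + 5*q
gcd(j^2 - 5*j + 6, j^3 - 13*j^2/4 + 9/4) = j - 3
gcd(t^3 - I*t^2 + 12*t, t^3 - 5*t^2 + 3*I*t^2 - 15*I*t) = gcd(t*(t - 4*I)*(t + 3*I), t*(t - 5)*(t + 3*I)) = t^2 + 3*I*t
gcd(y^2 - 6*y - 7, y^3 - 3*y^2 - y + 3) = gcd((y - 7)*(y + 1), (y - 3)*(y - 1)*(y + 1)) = y + 1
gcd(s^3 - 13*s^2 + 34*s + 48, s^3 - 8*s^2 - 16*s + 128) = s - 8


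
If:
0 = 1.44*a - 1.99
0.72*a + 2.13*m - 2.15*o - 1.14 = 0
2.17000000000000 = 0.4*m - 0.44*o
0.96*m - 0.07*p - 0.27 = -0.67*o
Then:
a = 1.38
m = -59.61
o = -59.12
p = -1387.20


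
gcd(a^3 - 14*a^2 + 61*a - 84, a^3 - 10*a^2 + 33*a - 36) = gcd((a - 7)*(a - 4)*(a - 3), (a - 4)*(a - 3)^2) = a^2 - 7*a + 12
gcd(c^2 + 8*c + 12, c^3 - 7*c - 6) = c + 2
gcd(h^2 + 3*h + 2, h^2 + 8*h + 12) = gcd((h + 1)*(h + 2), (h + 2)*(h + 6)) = h + 2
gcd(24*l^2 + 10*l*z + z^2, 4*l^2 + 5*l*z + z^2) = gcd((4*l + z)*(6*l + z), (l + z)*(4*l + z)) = 4*l + z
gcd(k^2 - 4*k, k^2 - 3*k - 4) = k - 4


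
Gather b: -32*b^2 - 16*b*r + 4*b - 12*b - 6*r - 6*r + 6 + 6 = -32*b^2 + b*(-16*r - 8) - 12*r + 12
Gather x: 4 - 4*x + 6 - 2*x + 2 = 12 - 6*x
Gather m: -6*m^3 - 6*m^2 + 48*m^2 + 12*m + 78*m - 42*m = -6*m^3 + 42*m^2 + 48*m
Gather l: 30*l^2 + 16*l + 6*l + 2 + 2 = 30*l^2 + 22*l + 4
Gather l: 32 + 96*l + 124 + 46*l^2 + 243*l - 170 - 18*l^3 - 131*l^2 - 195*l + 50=-18*l^3 - 85*l^2 + 144*l + 36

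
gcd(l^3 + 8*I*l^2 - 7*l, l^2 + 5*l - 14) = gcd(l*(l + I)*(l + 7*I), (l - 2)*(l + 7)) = 1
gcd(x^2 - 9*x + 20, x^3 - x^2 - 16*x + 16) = x - 4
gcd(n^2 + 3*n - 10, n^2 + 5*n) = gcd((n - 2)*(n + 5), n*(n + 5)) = n + 5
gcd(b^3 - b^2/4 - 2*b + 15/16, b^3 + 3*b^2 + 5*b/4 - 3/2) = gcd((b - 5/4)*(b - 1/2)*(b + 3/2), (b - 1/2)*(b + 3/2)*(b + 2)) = b^2 + b - 3/4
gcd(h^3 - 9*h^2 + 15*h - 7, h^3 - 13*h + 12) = h - 1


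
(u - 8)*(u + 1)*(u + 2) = u^3 - 5*u^2 - 22*u - 16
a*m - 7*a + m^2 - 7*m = (a + m)*(m - 7)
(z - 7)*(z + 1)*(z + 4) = z^3 - 2*z^2 - 31*z - 28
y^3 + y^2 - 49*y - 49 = (y - 7)*(y + 1)*(y + 7)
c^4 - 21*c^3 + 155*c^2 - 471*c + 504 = (c - 8)*(c - 7)*(c - 3)^2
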